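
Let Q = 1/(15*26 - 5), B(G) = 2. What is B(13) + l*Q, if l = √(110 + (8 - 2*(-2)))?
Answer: 2 + √122/385 ≈ 2.0287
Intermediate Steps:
Q = 1/385 (Q = 1/(390 - 5) = 1/385 ≈ 0.0025974)
l = √122 (l = √(110 + (8 + 4)) = √(110 + 12) = √122 ≈ 11.045)
B(13) + l*Q = 2 + √122*(1/385) = 2 + √122/385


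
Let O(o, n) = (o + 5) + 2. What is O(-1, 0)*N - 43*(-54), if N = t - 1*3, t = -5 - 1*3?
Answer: 2256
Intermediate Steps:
t = -8 (t = -5 - 3 = -8)
O(o, n) = 7 + o (O(o, n) = (5 + o) + 2 = 7 + o)
N = -11 (N = -8 - 1*3 = -8 - 3 = -11)
O(-1, 0)*N - 43*(-54) = (7 - 1)*(-11) - 43*(-54) = 6*(-11) + 2322 = -66 + 2322 = 2256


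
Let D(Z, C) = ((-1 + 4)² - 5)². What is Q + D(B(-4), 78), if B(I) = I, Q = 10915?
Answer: 10931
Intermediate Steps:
D(Z, C) = 16 (D(Z, C) = (3² - 5)² = (9 - 5)² = 4² = 16)
Q + D(B(-4), 78) = 10915 + 16 = 10931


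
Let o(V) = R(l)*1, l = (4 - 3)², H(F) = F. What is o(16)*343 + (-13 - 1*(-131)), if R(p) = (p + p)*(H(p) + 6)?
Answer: 4920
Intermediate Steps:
l = 1 (l = 1² = 1)
R(p) = 2*p*(6 + p) (R(p) = (p + p)*(p + 6) = (2*p)*(6 + p) = 2*p*(6 + p))
o(V) = 14 (o(V) = (2*1*(6 + 1))*1 = (2*1*7)*1 = 14*1 = 14)
o(16)*343 + (-13 - 1*(-131)) = 14*343 + (-13 - 1*(-131)) = 4802 + (-13 + 131) = 4802 + 118 = 4920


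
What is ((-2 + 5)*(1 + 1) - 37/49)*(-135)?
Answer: -34695/49 ≈ -708.06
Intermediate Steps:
((-2 + 5)*(1 + 1) - 37/49)*(-135) = (3*2 - 37*1/49)*(-135) = (6 - 37/49)*(-135) = (257/49)*(-135) = -34695/49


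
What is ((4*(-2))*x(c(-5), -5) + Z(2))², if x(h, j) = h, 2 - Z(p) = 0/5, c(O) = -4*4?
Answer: 16900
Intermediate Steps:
c(O) = -16
Z(p) = 2 (Z(p) = 2 - 0/5 = 2 - 1*0 = 2 + 0 = 2)
((4*(-2))*x(c(-5), -5) + Z(2))² = ((4*(-2))*(-16) + 2)² = (-8*(-16) + 2)² = (128 + 2)² = 130² = 16900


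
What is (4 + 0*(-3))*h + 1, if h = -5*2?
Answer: -39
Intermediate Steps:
h = -10
(4 + 0*(-3))*h + 1 = (4 + 0*(-3))*(-10) + 1 = (4 + 0)*(-10) + 1 = 4*(-10) + 1 = -40 + 1 = -39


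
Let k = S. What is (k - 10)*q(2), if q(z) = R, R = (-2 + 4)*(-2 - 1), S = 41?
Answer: -186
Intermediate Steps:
R = -6 (R = 2*(-3) = -6)
k = 41
q(z) = -6
(k - 10)*q(2) = (41 - 10)*(-6) = 31*(-6) = -186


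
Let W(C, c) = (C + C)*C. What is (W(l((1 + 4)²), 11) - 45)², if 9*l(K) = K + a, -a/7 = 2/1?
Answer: 11580409/6561 ≈ 1765.0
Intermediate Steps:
a = -14 (a = -14/1 = -14 ≈ -14.000)
l(K) = -14/9 + K/9 (l(K) = (K - 14)/9 = (-14 + K)/9 = -14/9 + K/9)
W(C, c) = 2*C² (W(C, c) = (2*C)*C = 2*C²)
(W(l((1 + 4)²), 11) - 45)² = (2*(-14/9 + (1 + 4)²/9)² - 45)² = (2*(-14/9 + (⅑)*5²)² - 45)² = (2*(-14/9 + (⅑)*25)² - 45)² = (2*(-14/9 + 25/9)² - 45)² = (2*(11/9)² - 45)² = (2*(121/81) - 45)² = (242/81 - 45)² = (-3403/81)² = 11580409/6561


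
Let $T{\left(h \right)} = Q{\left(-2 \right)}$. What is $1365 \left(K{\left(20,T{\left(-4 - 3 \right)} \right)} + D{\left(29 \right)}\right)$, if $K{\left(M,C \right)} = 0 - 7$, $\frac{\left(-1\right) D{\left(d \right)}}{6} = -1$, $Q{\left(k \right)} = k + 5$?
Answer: $-1365$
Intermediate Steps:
$Q{\left(k \right)} = 5 + k$
$T{\left(h \right)} = 3$ ($T{\left(h \right)} = 5 - 2 = 3$)
$D{\left(d \right)} = 6$ ($D{\left(d \right)} = \left(-6\right) \left(-1\right) = 6$)
$K{\left(M,C \right)} = -7$ ($K{\left(M,C \right)} = 0 - 7 = -7$)
$1365 \left(K{\left(20,T{\left(-4 - 3 \right)} \right)} + D{\left(29 \right)}\right) = 1365 \left(-7 + 6\right) = 1365 \left(-1\right) = -1365$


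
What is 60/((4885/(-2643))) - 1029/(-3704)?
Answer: -116470731/3618808 ≈ -32.185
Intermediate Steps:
60/((4885/(-2643))) - 1029/(-3704) = 60/((4885*(-1/2643))) - 1029*(-1/3704) = 60/(-4885/2643) + 1029/3704 = 60*(-2643/4885) + 1029/3704 = -31716/977 + 1029/3704 = -116470731/3618808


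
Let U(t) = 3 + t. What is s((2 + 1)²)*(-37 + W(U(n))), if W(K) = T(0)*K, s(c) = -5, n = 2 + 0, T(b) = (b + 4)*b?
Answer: 185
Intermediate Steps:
T(b) = b*(4 + b) (T(b) = (4 + b)*b = b*(4 + b))
n = 2
W(K) = 0 (W(K) = (0*(4 + 0))*K = (0*4)*K = 0*K = 0)
s((2 + 1)²)*(-37 + W(U(n))) = -5*(-37 + 0) = -5*(-37) = 185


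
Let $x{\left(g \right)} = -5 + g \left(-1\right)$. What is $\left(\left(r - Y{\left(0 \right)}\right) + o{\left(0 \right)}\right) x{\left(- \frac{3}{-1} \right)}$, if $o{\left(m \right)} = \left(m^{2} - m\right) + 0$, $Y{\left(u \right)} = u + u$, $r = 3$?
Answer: $-24$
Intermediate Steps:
$Y{\left(u \right)} = 2 u$
$o{\left(m \right)} = m^{2} - m$
$x{\left(g \right)} = -5 - g$
$\left(\left(r - Y{\left(0 \right)}\right) + o{\left(0 \right)}\right) x{\left(- \frac{3}{-1} \right)} = \left(\left(3 - 2 \cdot 0\right) + 0 \left(-1 + 0\right)\right) \left(-5 - - \frac{3}{-1}\right) = \left(\left(3 - 0\right) + 0 \left(-1\right)\right) \left(-5 - \left(-3\right) \left(-1\right)\right) = \left(\left(3 + 0\right) + 0\right) \left(-5 - 3\right) = \left(3 + 0\right) \left(-5 - 3\right) = 3 \left(-8\right) = -24$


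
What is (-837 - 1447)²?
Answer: 5216656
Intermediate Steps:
(-837 - 1447)² = (-2284)² = 5216656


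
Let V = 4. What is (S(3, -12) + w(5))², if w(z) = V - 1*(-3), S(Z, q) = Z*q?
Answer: 841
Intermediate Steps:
w(z) = 7 (w(z) = 4 - 1*(-3) = 4 + 3 = 7)
(S(3, -12) + w(5))² = (3*(-12) + 7)² = (-36 + 7)² = (-29)² = 841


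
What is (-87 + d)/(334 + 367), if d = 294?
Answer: 207/701 ≈ 0.29529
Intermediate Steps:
(-87 + d)/(334 + 367) = (-87 + 294)/(334 + 367) = 207/701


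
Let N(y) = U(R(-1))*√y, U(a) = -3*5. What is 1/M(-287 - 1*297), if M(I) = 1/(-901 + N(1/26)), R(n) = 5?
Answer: -901 - 15*√26/26 ≈ -903.94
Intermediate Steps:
U(a) = -15
N(y) = -15*√y
M(I) = 1/(-901 - 15*√26/26)
1/M(-287 - 1*297) = 1/(-23426/21106601 + 15*√26/21106601)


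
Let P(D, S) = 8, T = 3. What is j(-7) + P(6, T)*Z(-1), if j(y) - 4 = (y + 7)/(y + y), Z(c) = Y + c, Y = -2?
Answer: -20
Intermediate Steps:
Z(c) = -2 + c
j(y) = 4 + (7 + y)/(2*y) (j(y) = 4 + (y + 7)/(y + y) = 4 + (7 + y)/((2*y)) = 4 + (7 + y)*(1/(2*y)) = 4 + (7 + y)/(2*y))
j(-7) + P(6, T)*Z(-1) = (1/2)*(7 + 9*(-7))/(-7) + 8*(-2 - 1) = (1/2)*(-1/7)*(7 - 63) + 8*(-3) = (1/2)*(-1/7)*(-56) - 24 = 4 - 24 = -20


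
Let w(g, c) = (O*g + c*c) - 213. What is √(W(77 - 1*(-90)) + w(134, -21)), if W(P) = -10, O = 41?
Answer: 4*√357 ≈ 75.578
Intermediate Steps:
w(g, c) = -213 + c² + 41*g (w(g, c) = (41*g + c*c) - 213 = (41*g + c²) - 213 = (c² + 41*g) - 213 = -213 + c² + 41*g)
√(W(77 - 1*(-90)) + w(134, -21)) = √(-10 + (-213 + (-21)² + 41*134)) = √(-10 + (-213 + 441 + 5494)) = √(-10 + 5722) = √5712 = 4*√357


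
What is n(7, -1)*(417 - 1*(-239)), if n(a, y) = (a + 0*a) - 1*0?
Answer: 4592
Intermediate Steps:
n(a, y) = a (n(a, y) = (a + 0) + 0 = a + 0 = a)
n(7, -1)*(417 - 1*(-239)) = 7*(417 - 1*(-239)) = 7*(417 + 239) = 7*656 = 4592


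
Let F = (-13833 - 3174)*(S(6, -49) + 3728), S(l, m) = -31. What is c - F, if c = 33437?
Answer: 62908316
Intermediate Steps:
F = -62874879 (F = (-13833 - 3174)*(-31 + 3728) = -17007*3697 = -62874879)
c - F = 33437 - 1*(-62874879) = 33437 + 62874879 = 62908316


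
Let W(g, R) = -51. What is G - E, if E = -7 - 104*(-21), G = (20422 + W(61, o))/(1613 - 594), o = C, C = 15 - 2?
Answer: -2197992/1019 ≈ -2157.0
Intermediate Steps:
C = 13
o = 13
G = 20371/1019 (G = (20422 - 51)/(1613 - 594) = 20371/1019 ≈ 19.991)
E = 2177 (E = -7 + 2184 = 2177)
G - E = 20371/1019 - 1*2177 = 20371/1019 - 2177 = -2197992/1019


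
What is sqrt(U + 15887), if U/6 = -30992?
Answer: I*sqrt(170065) ≈ 412.39*I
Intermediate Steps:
U = -185952 (U = 6*(-30992) = -185952)
sqrt(U + 15887) = sqrt(-185952 + 15887) = sqrt(-170065) = I*sqrt(170065)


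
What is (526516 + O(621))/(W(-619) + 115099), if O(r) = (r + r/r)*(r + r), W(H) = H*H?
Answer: 64952/24913 ≈ 2.6072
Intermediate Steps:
W(H) = H**2
O(r) = 2*r*(1 + r) (O(r) = (r + 1)*(2*r) = (1 + r)*(2*r) = 2*r*(1 + r))
(526516 + O(621))/(W(-619) + 115099) = (526516 + 2*621*(1 + 621))/((-619)**2 + 115099) = (526516 + 2*621*622)/(383161 + 115099) = (526516 + 772524)/498260 = 1299040*(1/498260) = 64952/24913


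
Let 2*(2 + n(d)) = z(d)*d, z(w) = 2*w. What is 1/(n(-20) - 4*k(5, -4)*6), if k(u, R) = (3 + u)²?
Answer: -1/1138 ≈ -0.00087873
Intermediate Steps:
n(d) = -2 + d² (n(d) = -2 + ((2*d)*d)/2 = -2 + (2*d²)/2 = -2 + d²)
1/(n(-20) - 4*k(5, -4)*6) = 1/((-2 + (-20)²) - 4*(3 + 5)²*6) = 1/((-2 + 400) - 4*8²*6) = 1/(398 - 4*64*6) = 1/(398 - 256*6) = 1/(398 - 1536) = 1/(-1138) = -1/1138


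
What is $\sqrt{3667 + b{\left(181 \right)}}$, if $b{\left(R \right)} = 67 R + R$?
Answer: $15 \sqrt{71} \approx 126.39$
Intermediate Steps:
$b{\left(R \right)} = 68 R$
$\sqrt{3667 + b{\left(181 \right)}} = \sqrt{3667 + 68 \cdot 181} = \sqrt{3667 + 12308} = \sqrt{15975} = 15 \sqrt{71}$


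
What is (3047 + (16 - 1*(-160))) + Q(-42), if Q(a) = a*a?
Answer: 4987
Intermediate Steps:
Q(a) = a**2
(3047 + (16 - 1*(-160))) + Q(-42) = (3047 + (16 - 1*(-160))) + (-42)**2 = (3047 + (16 + 160)) + 1764 = (3047 + 176) + 1764 = 3223 + 1764 = 4987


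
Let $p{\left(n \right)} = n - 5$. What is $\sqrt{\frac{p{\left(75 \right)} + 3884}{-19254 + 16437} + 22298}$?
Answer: $\frac{2 \sqrt{4914844314}}{939} \approx 149.32$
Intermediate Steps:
$p{\left(n \right)} = -5 + n$
$\sqrt{\frac{p{\left(75 \right)} + 3884}{-19254 + 16437} + 22298} = \sqrt{\frac{\left(-5 + 75\right) + 3884}{-19254 + 16437} + 22298} = \sqrt{\frac{70 + 3884}{-2817} + 22298} = \sqrt{3954 \left(- \frac{1}{2817}\right) + 22298} = \sqrt{- \frac{1318}{939} + 22298} = \sqrt{\frac{20936504}{939}} = \frac{2 \sqrt{4914844314}}{939}$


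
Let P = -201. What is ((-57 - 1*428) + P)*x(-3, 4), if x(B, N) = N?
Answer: -2744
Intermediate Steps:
((-57 - 1*428) + P)*x(-3, 4) = ((-57 - 1*428) - 201)*4 = ((-57 - 428) - 201)*4 = (-485 - 201)*4 = -686*4 = -2744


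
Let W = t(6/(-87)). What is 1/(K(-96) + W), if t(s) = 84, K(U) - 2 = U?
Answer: -⅒ ≈ -0.10000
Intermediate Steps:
K(U) = 2 + U
W = 84
1/(K(-96) + W) = 1/((2 - 96) + 84) = 1/(-94 + 84) = 1/(-10) = -⅒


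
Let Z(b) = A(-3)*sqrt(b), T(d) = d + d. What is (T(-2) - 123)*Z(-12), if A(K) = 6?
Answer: -1524*I*sqrt(3) ≈ -2639.6*I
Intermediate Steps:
T(d) = 2*d
Z(b) = 6*sqrt(b)
(T(-2) - 123)*Z(-12) = (2*(-2) - 123)*(6*sqrt(-12)) = (-4 - 123)*(6*(2*I*sqrt(3))) = -1524*I*sqrt(3)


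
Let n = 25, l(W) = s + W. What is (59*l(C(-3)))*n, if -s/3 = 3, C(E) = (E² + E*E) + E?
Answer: 8850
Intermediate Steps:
C(E) = E + 2*E² (C(E) = (E² + E²) + E = 2*E² + E = E + 2*E²)
s = -9 (s = -3*3 = -9)
l(W) = -9 + W
(59*l(C(-3)))*n = (59*(-9 - 3*(1 + 2*(-3))))*25 = (59*(-9 - 3*(1 - 6)))*25 = (59*(-9 - 3*(-5)))*25 = (59*(-9 + 15))*25 = (59*6)*25 = 354*25 = 8850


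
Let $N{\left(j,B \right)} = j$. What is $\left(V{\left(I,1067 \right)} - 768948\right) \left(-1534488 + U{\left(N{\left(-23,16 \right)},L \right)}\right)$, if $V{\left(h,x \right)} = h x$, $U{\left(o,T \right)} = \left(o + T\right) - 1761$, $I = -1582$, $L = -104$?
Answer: $3774786722192$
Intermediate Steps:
$U{\left(o,T \right)} = -1761 + T + o$ ($U{\left(o,T \right)} = \left(T + o\right) - 1761 = -1761 + T + o$)
$\left(V{\left(I,1067 \right)} - 768948\right) \left(-1534488 + U{\left(N{\left(-23,16 \right)},L \right)}\right) = \left(\left(-1582\right) 1067 - 768948\right) \left(-1534488 - 1888\right) = \left(-1687994 - 768948\right) \left(-1534488 - 1888\right) = \left(-2456942\right) \left(-1536376\right) = 3774786722192$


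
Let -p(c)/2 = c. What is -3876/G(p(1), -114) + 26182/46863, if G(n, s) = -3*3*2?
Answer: 10117348/46863 ≈ 215.89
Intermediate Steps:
p(c) = -2*c
G(n, s) = -18 (G(n, s) = -9*2 = -18)
-3876/G(p(1), -114) + 26182/46863 = -3876/(-18) + 26182/46863 = -3876*(-1/18) + 26182*(1/46863) = 646/3 + 26182/46863 = 10117348/46863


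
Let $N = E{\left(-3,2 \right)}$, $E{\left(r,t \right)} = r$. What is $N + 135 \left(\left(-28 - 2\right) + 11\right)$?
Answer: $-2568$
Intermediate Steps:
$N = -3$
$N + 135 \left(\left(-28 - 2\right) + 11\right) = -3 + 135 \left(\left(-28 - 2\right) + 11\right) = -3 + 135 \left(-30 + 11\right) = -3 + 135 \left(-19\right) = -3 - 2565 = -2568$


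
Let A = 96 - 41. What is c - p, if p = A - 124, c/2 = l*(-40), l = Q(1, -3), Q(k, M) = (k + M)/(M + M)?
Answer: 127/3 ≈ 42.333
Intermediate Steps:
Q(k, M) = (M + k)/(2*M) (Q(k, M) = (M + k)/((2*M)) = (M + k)*(1/(2*M)) = (M + k)/(2*M))
l = ⅓ (l = (½)*(-3 + 1)/(-3) = (½)*(-⅓)*(-2) = ⅓ ≈ 0.33333)
A = 55
c = -80/3 (c = 2*((⅓)*(-40)) = 2*(-40/3) = -80/3 ≈ -26.667)
p = -69 (p = 55 - 124 = -69)
c - p = -80/3 - 1*(-69) = -80/3 + 69 = 127/3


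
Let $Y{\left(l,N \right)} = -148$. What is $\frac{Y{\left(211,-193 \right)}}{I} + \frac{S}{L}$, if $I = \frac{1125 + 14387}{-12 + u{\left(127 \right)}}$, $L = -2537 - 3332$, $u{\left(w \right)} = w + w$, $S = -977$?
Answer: $- \frac{24381110}{11379991} \approx -2.1425$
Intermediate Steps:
$u{\left(w \right)} = 2 w$
$L = -5869$ ($L = -2537 - 3332 = -5869$)
$I = \frac{7756}{121}$ ($I = \frac{1125 + 14387}{-12 + 2 \cdot 127} = \frac{15512}{-12 + 254} = \frac{15512}{242} = 15512 \cdot \frac{1}{242} = \frac{7756}{121} \approx 64.099$)
$\frac{Y{\left(211,-193 \right)}}{I} + \frac{S}{L} = - \frac{148}{\frac{7756}{121}} - \frac{977}{-5869} = \left(-148\right) \frac{121}{7756} - - \frac{977}{5869} = - \frac{4477}{1939} + \frac{977}{5869} = - \frac{24381110}{11379991}$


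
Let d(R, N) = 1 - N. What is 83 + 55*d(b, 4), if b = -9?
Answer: -82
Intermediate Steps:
83 + 55*d(b, 4) = 83 + 55*(1 - 1*4) = 83 + 55*(1 - 4) = 83 + 55*(-3) = 83 - 165 = -82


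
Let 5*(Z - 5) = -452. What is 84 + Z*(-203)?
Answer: 87101/5 ≈ 17420.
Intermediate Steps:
Z = -427/5 (Z = 5 + (1/5)*(-452) = 5 - 452/5 = -427/5 ≈ -85.400)
84 + Z*(-203) = 84 - 427/5*(-203) = 84 + 86681/5 = 87101/5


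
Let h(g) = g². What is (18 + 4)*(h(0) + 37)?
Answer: 814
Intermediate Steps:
(18 + 4)*(h(0) + 37) = (18 + 4)*(0² + 37) = 22*(0 + 37) = 22*37 = 814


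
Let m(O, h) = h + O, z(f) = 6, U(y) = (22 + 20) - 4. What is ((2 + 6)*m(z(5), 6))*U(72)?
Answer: 3648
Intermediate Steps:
U(y) = 38 (U(y) = 42 - 4 = 38)
m(O, h) = O + h
((2 + 6)*m(z(5), 6))*U(72) = ((2 + 6)*(6 + 6))*38 = (8*12)*38 = 96*38 = 3648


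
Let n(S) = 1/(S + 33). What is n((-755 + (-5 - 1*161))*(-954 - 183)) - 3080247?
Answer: -3225665460869/1047210 ≈ -3.0802e+6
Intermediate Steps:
n(S) = 1/(33 + S)
n((-755 + (-5 - 1*161))*(-954 - 183)) - 3080247 = 1/(33 + (-755 + (-5 - 1*161))*(-954 - 183)) - 3080247 = 1/(33 + (-755 + (-5 - 161))*(-1137)) - 3080247 = 1/(33 + (-755 - 166)*(-1137)) - 3080247 = 1/(33 - 921*(-1137)) - 3080247 = 1/(33 + 1047177) - 3080247 = 1/1047210 - 3080247 = -3225665460869/1047210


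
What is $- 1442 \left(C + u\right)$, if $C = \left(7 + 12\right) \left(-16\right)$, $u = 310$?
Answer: $-8652$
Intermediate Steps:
$C = -304$ ($C = 19 \left(-16\right) = -304$)
$- 1442 \left(C + u\right) = - 1442 \left(-304 + 310\right) = \left(-1442\right) 6 = -8652$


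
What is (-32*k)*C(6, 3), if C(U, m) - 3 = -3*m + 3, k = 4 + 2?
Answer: 576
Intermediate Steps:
k = 6
C(U, m) = 6 - 3*m (C(U, m) = 3 + (-3*m + 3) = 3 + (3 - 3*m) = 6 - 3*m)
(-32*k)*C(6, 3) = (-32*6)*(6 - 3*3) = -192*(6 - 9) = -192*(-3) = 576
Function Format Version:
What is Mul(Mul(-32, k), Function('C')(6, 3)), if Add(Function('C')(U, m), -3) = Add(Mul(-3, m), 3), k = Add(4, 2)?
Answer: 576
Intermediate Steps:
k = 6
Function('C')(U, m) = Add(6, Mul(-3, m)) (Function('C')(U, m) = Add(3, Add(Mul(-3, m), 3)) = Add(3, Add(3, Mul(-3, m))) = Add(6, Mul(-3, m)))
Mul(Mul(-32, k), Function('C')(6, 3)) = Mul(Mul(-32, 6), Add(6, Mul(-3, 3))) = Mul(-192, Add(6, -9)) = Mul(-192, -3) = 576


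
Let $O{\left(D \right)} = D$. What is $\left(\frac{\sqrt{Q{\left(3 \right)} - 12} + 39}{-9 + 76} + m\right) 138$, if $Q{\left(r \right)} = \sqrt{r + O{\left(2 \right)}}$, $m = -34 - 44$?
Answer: $- \frac{715806}{67} + \frac{138 i \sqrt{12 - \sqrt{5}}}{67} \approx -10684.0 + 6.436 i$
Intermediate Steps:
$m = -78$
$Q{\left(r \right)} = \sqrt{2 + r}$ ($Q{\left(r \right)} = \sqrt{r + 2} = \sqrt{2 + r}$)
$\left(\frac{\sqrt{Q{\left(3 \right)} - 12} + 39}{-9 + 76} + m\right) 138 = \left(\frac{\sqrt{\sqrt{2 + 3} - 12} + 39}{-9 + 76} - 78\right) 138 = \left(\frac{\sqrt{\sqrt{5} - 12} + 39}{67} - 78\right) 138 = \left(\left(\sqrt{-12 + \sqrt{5}} + 39\right) \frac{1}{67} - 78\right) 138 = \left(\left(39 + \sqrt{-12 + \sqrt{5}}\right) \frac{1}{67} - 78\right) 138 = \left(\left(\frac{39}{67} + \frac{\sqrt{-12 + \sqrt{5}}}{67}\right) - 78\right) 138 = \left(- \frac{5187}{67} + \frac{\sqrt{-12 + \sqrt{5}}}{67}\right) 138 = - \frac{715806}{67} + \frac{138 \sqrt{-12 + \sqrt{5}}}{67}$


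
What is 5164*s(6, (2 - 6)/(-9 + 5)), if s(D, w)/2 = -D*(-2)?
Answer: 123936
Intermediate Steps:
s(D, w) = 4*D (s(D, w) = 2*(-D*(-2)) = 2*(2*D) = 4*D)
5164*s(6, (2 - 6)/(-9 + 5)) = 5164*(4*6) = 5164*24 = 123936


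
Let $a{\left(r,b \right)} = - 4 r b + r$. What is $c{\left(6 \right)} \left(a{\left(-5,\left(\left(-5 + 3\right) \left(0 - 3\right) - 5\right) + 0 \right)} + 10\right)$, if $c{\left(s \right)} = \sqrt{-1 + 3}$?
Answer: $25 \sqrt{2} \approx 35.355$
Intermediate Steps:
$a{\left(r,b \right)} = r - 4 b r$ ($a{\left(r,b \right)} = - 4 b r + r = r - 4 b r$)
$c{\left(s \right)} = \sqrt{2}$
$c{\left(6 \right)} \left(a{\left(-5,\left(\left(-5 + 3\right) \left(0 - 3\right) - 5\right) + 0 \right)} + 10\right) = \sqrt{2} \left(- 5 \left(1 - 4 \left(\left(\left(-5 + 3\right) \left(0 - 3\right) - 5\right) + 0\right)\right) + 10\right) = \sqrt{2} \left(- 5 \left(1 - 4 \left(\left(\left(-2\right) \left(-3\right) - 5\right) + 0\right)\right) + 10\right) = \sqrt{2} \left(- 5 \left(1 - 4 \left(\left(6 - 5\right) + 0\right)\right) + 10\right) = \sqrt{2} \left(- 5 \left(1 - 4 \left(1 + 0\right)\right) + 10\right) = \sqrt{2} \left(- 5 \left(1 - 4\right) + 10\right) = \sqrt{2} \left(\left(-5\right) \left(-3\right) + 10\right) = \sqrt{2} \left(15 + 10\right) = \sqrt{2} \cdot 25 = 25 \sqrt{2}$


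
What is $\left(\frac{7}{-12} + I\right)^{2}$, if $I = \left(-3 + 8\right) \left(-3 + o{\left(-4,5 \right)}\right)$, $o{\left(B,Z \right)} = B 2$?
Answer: $\frac{444889}{144} \approx 3089.5$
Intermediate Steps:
$o{\left(B,Z \right)} = 2 B$
$I = -55$ ($I = \left(-3 + 8\right) \left(-3 + 2 \left(-4\right)\right) = 5 \left(-3 - 8\right) = 5 \left(-11\right) = -55$)
$\left(\frac{7}{-12} + I\right)^{2} = \left(\frac{7}{-12} - 55\right)^{2} = \left(7 \left(- \frac{1}{12}\right) - 55\right)^{2} = \left(- \frac{7}{12} - 55\right)^{2} = \left(- \frac{667}{12}\right)^{2} = \frac{444889}{144}$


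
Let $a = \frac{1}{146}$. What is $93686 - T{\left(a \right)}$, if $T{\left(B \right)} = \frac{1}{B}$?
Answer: $93540$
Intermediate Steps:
$a = \frac{1}{146} \approx 0.0068493$
$93686 - T{\left(a \right)} = 93686 - \frac{1}{\frac{1}{146}} = 93686 - 146 = 93540$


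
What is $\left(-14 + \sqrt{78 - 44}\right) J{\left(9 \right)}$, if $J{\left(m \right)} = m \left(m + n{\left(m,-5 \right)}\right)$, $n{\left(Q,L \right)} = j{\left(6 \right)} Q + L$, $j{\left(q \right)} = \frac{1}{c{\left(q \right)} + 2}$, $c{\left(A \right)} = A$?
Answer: $- \frac{2583}{4} + \frac{369 \sqrt{34}}{8} \approx -376.8$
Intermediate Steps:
$j{\left(q \right)} = \frac{1}{2 + q}$ ($j{\left(q \right)} = \frac{1}{q + 2} = \frac{1}{2 + q}$)
$n{\left(Q,L \right)} = L + \frac{Q}{8}$ ($n{\left(Q,L \right)} = \frac{Q}{2 + 6} + L = \frac{Q}{8} + L = L + \frac{Q}{8}$)
$J{\left(m \right)} = m \left(-5 + \frac{9 m}{8}\right)$ ($J{\left(m \right)} = m \left(m + \left(-5 + \frac{m}{8}\right)\right) = m \left(-5 + \frac{9 m}{8}\right)$)
$\left(-14 + \sqrt{78 - 44}\right) J{\left(9 \right)} = \left(-14 + \sqrt{78 - 44}\right) \frac{1}{8} \cdot 9 \left(-40 + 9 \cdot 9\right) = \left(-14 + \sqrt{34}\right) \frac{1}{8} \cdot 9 \left(-40 + 81\right) = \left(-14 + \sqrt{34}\right) \frac{1}{8} \cdot 9 \cdot 41 = \left(-14 + \sqrt{34}\right) \frac{369}{8} = - \frac{2583}{4} + \frac{369 \sqrt{34}}{8}$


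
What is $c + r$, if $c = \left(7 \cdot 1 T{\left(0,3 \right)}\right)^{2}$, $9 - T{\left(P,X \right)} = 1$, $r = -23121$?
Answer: $-19985$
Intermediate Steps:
$T{\left(P,X \right)} = 8$ ($T{\left(P,X \right)} = 9 - 1 = 8$)
$c = 3136$ ($c = \left(7 \cdot 1 \cdot 8\right)^{2} = \left(7 \cdot 8\right)^{2} = 56^{2} = 3136$)
$c + r = 3136 - 23121 = -19985$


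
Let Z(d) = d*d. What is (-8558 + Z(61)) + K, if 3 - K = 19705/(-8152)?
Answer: -39387063/8152 ≈ -4831.6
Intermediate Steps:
Z(d) = d**2
K = 44161/8152 (K = 3 - 19705/(-8152) = 3 - 19705*(-1)/8152 = 3 - 1*(-19705/8152) = 3 + 19705/8152 = 44161/8152 ≈ 5.4172)
(-8558 + Z(61)) + K = (-8558 + 61**2) + 44161/8152 = (-8558 + 3721) + 44161/8152 = -4837 + 44161/8152 = -39387063/8152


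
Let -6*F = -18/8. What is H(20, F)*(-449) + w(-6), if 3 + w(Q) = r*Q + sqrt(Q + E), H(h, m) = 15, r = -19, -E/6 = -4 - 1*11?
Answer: -6624 + 2*sqrt(21) ≈ -6614.8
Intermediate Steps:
E = 90 (E = -6*(-4 - 1*11) = -6*(-4 - 11) = -6*(-15) = 90)
F = 3/8 (F = -(-3)/8 = -1/6*(-9/4) = 3/8 ≈ 0.37500)
w(Q) = -3 + sqrt(90 + Q) - 19*Q (w(Q) = -3 + (-19*Q + sqrt(Q + 90)) = -3 + (-19*Q + sqrt(90 + Q)) = -3 + (sqrt(90 + Q) - 19*Q) = -3 + sqrt(90 + Q) - 19*Q)
H(20, F)*(-449) + w(-6) = 15*(-449) + (-3 + sqrt(90 - 6) - 19*(-6)) = -6735 + (-3 + sqrt(84) + 114) = -6735 + (-3 + 2*sqrt(21) + 114) = -6735 + (111 + 2*sqrt(21)) = -6624 + 2*sqrt(21)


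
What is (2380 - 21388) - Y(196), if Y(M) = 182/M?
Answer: -266125/14 ≈ -19009.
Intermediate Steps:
(2380 - 21388) - Y(196) = (2380 - 21388) - 182/196 = -19008 - 182/196 = -19008 - 1*13/14 = -19008 - 13/14 = -266125/14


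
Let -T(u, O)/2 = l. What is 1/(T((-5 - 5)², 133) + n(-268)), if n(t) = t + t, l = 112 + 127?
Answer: -1/1014 ≈ -0.00098619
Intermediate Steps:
l = 239
T(u, O) = -478 (T(u, O) = -2*239 = -478)
n(t) = 2*t
1/(T((-5 - 5)², 133) + n(-268)) = 1/(-478 + 2*(-268)) = 1/(-478 - 536) = 1/(-1014) = -1/1014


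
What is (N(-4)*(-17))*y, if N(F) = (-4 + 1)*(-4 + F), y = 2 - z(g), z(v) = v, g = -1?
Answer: -1224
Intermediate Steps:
y = 3 (y = 2 - 1*(-1) = 2 + 1 = 3)
N(F) = 12 - 3*F (N(F) = -3*(-4 + F) = 12 - 3*F)
(N(-4)*(-17))*y = ((12 - 3*(-4))*(-17))*3 = ((12 + 12)*(-17))*3 = (24*(-17))*3 = -408*3 = -1224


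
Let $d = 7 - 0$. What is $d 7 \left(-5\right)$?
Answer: $-245$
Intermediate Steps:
$d = 7$ ($d = 7 + 0 = 7$)
$d 7 \left(-5\right) = 7 \cdot 7 \left(-5\right) = 49 \left(-5\right) = -245$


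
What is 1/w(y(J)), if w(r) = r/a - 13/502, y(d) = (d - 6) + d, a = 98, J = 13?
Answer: 24598/4383 ≈ 5.6121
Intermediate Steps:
y(d) = -6 + 2*d (y(d) = (-6 + d) + d = -6 + 2*d)
w(r) = -13/502 + r/98 (w(r) = r/98 - 13/502 = -13/502 + r/98)
1/w(y(J)) = 1/(-13/502 + (-6 + 2*13)/98) = 1/(-13/502 + (-6 + 26)/98) = 1/(-13/502 + (1/98)*20) = 1/(-13/502 + 10/49) = 1/(4383/24598) = 24598/4383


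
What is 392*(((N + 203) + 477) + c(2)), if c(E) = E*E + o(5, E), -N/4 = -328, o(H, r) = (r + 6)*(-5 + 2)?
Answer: 773024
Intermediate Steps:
o(H, r) = -18 - 3*r (o(H, r) = (6 + r)*(-3) = -18 - 3*r)
N = 1312 (N = -4*(-328) = 1312)
c(E) = -18 + E**2 - 3*E (c(E) = E*E + (-18 - 3*E) = E**2 + (-18 - 3*E) = -18 + E**2 - 3*E)
392*(((N + 203) + 477) + c(2)) = 392*(((1312 + 203) + 477) + (-18 + 2**2 - 3*2)) = 392*((1515 + 477) + (-18 + 4 - 6)) = 392*(1992 - 20) = 392*1972 = 773024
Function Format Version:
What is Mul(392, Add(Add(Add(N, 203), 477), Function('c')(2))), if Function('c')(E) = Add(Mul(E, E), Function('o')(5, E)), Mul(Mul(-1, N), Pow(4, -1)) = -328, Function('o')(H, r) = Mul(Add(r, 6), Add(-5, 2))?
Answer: 773024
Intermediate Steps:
Function('o')(H, r) = Add(-18, Mul(-3, r)) (Function('o')(H, r) = Mul(Add(6, r), -3) = Add(-18, Mul(-3, r)))
N = 1312 (N = Mul(-4, -328) = 1312)
Function('c')(E) = Add(-18, Pow(E, 2), Mul(-3, E)) (Function('c')(E) = Add(Mul(E, E), Add(-18, Mul(-3, E))) = Add(Pow(E, 2), Add(-18, Mul(-3, E))) = Add(-18, Pow(E, 2), Mul(-3, E)))
Mul(392, Add(Add(Add(N, 203), 477), Function('c')(2))) = Mul(392, Add(Add(Add(1312, 203), 477), Add(-18, Pow(2, 2), Mul(-3, 2)))) = Mul(392, Add(Add(1515, 477), Add(-18, 4, -6))) = Mul(392, Add(1992, -20)) = Mul(392, 1972) = 773024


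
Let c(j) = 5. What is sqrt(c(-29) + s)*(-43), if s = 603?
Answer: -172*sqrt(38) ≈ -1060.3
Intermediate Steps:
sqrt(c(-29) + s)*(-43) = sqrt(5 + 603)*(-43) = sqrt(608)*(-43) = (4*sqrt(38))*(-43) = -172*sqrt(38)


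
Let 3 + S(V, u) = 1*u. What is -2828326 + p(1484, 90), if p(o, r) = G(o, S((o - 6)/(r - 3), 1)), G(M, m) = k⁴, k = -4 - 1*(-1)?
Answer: -2828245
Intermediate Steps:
k = -3 (k = -4 + 1 = -3)
S(V, u) = -3 + u (S(V, u) = -3 + 1*u = -3 + u)
G(M, m) = 81 (G(M, m) = (-3)⁴ = 81)
p(o, r) = 81
-2828326 + p(1484, 90) = -2828326 + 81 = -2828245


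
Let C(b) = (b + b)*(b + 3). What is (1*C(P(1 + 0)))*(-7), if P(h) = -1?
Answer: 28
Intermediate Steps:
C(b) = 2*b*(3 + b) (C(b) = (2*b)*(3 + b) = 2*b*(3 + b))
(1*C(P(1 + 0)))*(-7) = (1*(2*(-1)*(3 - 1)))*(-7) = (1*(2*(-1)*2))*(-7) = (1*(-4))*(-7) = -4*(-7) = 28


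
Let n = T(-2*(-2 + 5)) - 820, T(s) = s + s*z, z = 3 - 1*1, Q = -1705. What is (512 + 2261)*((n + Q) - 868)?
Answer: -9458703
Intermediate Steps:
z = 2 (z = 3 - 1 = 2)
T(s) = 3*s (T(s) = s + s*2 = s + 2*s = 3*s)
n = -838 (n = 3*(-2*(-2 + 5)) - 820 = 3*(-2*3) - 820 = 3*(-6) - 820 = -18 - 820 = -838)
(512 + 2261)*((n + Q) - 868) = (512 + 2261)*((-838 - 1705) - 868) = 2773*(-2543 - 868) = 2773*(-3411) = -9458703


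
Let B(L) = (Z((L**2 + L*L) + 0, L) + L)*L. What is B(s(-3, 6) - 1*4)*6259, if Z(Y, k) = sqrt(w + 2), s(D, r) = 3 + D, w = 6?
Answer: 100144 - 50072*sqrt(2) ≈ 29332.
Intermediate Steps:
Z(Y, k) = 2*sqrt(2) (Z(Y, k) = sqrt(6 + 2) = sqrt(8) = 2*sqrt(2))
B(L) = L*(L + 2*sqrt(2)) (B(L) = (2*sqrt(2) + L)*L = (L + 2*sqrt(2))*L = L*(L + 2*sqrt(2)))
B(s(-3, 6) - 1*4)*6259 = (((3 - 3) - 1*4)*(((3 - 3) - 1*4) + 2*sqrt(2)))*6259 = ((0 - 4)*((0 - 4) + 2*sqrt(2)))*6259 = -4*(-4 + 2*sqrt(2))*6259 = (16 - 8*sqrt(2))*6259 = 100144 - 50072*sqrt(2)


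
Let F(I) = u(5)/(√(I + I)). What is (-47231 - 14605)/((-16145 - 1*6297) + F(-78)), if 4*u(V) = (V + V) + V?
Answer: 1154585961984/419031278923 - 2473440*I*√39/419031278923 ≈ 2.7554 - 3.6863e-5*I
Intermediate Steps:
u(V) = 3*V/4 (u(V) = ((V + V) + V)/4 = (2*V + V)/4 = (3*V)/4 = 3*V/4)
F(I) = 15*√2/(8*√I) (F(I) = ((¾)*5)/(√(I + I)) = 15/(4*(√(2*I))) = 15/(4*((√2*√I))) = 15*(√2/(2*√I))/4 = 15*√2/(8*√I))
(-47231 - 14605)/((-16145 - 1*6297) + F(-78)) = (-47231 - 14605)/((-16145 - 1*6297) + 15*√2/(8*√(-78))) = -61836/((-16145 - 6297) + 15*√2*(-I*√78/78)/8) = -61836/(-22442 - 5*I*√39/104)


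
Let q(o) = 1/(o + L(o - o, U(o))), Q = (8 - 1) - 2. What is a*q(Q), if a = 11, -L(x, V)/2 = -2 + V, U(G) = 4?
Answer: 11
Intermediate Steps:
Q = 5 (Q = 7 - 2 = 5)
L(x, V) = 4 - 2*V (L(x, V) = -2*(-2 + V) = 4 - 2*V)
q(o) = 1/(-4 + o) (q(o) = 1/(o + (4 - 2*4)) = 1/(o + (4 - 8)) = 1/(o - 4) = 1/(-4 + o))
a*q(Q) = 11/(-4 + 5) = 11/1 = 11*1 = 11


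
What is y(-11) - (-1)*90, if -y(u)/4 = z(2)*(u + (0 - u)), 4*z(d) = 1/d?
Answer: 90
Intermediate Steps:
z(d) = 1/(4*d)
y(u) = 0 (y(u) = -4*(1/4)/2*(u + (0 - u)) = -4*(1/4)*(1/2)*(u - u) = -0/2 = -4*0 = 0)
y(-11) - (-1)*90 = 0 - (-1)*90 = 0 - 1*(-90) = 0 + 90 = 90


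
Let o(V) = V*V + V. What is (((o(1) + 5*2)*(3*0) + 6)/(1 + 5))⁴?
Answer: 1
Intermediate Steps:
o(V) = V + V² (o(V) = V² + V = V + V²)
(((o(1) + 5*2)*(3*0) + 6)/(1 + 5))⁴ = (((1*(1 + 1) + 5*2)*(3*0) + 6)/(1 + 5))⁴ = (((1*2 + 10)*0 + 6)/6)⁴ = (((2 + 10)*0 + 6)/6)⁴ = ((12*0 + 6)/6)⁴ = ((0 + 6)/6)⁴ = ((⅙)*6)⁴ = 1⁴ = 1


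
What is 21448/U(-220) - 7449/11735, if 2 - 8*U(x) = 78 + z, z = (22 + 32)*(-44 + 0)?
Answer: 99820277/1349525 ≈ 73.967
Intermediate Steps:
z = -2376 (z = 54*(-44) = -2376)
U(x) = 575/2 (U(x) = ¼ - (78 - 2376)/8 = ¼ - ⅛*(-2298) = ¼ + 1149/4 = 575/2)
21448/U(-220) - 7449/11735 = 21448/(575/2) - 7449/11735 = 21448*(2/575) - 7449*1/11735 = 42896/575 - 7449/11735 = 99820277/1349525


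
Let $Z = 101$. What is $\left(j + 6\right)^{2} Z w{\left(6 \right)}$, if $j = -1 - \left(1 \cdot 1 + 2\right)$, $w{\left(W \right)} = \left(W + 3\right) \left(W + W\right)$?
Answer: $43632$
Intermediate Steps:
$w{\left(W \right)} = 2 W \left(3 + W\right)$ ($w{\left(W \right)} = \left(3 + W\right) 2 W = 2 W \left(3 + W\right)$)
$j = -4$ ($j = -1 - \left(1 + 2\right) = -1 - 3 = -4$)
$\left(j + 6\right)^{2} Z w{\left(6 \right)} = \left(-4 + 6\right)^{2} \cdot 101 \cdot 2 \cdot 6 \left(3 + 6\right) = 2^{2} \cdot 101 \cdot 2 \cdot 6 \cdot 9 = 4 \cdot 101 \cdot 108 = 404 \cdot 108 = 43632$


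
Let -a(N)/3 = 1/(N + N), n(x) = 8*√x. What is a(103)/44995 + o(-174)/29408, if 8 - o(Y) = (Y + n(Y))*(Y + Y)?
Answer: -17536893997/8518183430 + 87*I*√174/919 ≈ -2.0588 + 1.2488*I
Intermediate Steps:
o(Y) = 8 - 2*Y*(Y + 8*√Y) (o(Y) = 8 - (Y + 8*√Y)*(Y + Y) = 8 - (Y + 8*√Y)*2*Y = 8 - 2*Y*(Y + 8*√Y))
a(N) = -3/(2*N) (a(N) = -3/(N + N) = -3*1/(2*N) = -3/(2*N))
a(103)/44995 + o(-174)/29408 = -3/2/103/44995 + (8 - (-2784)*I*√174 - 2*(-174)²)/29408 = -3/2*1/103*(1/44995) + (8 - (-2784)*I*√174 - 2*30276)*(1/29408) = -3/206*1/44995 + (8 + 2784*I*√174 - 60552)*(1/29408) = -3/9268970 + (-60544 + 2784*I*√174)*(1/29408) = -3/9268970 + (-1892/919 + 87*I*√174/919) = -17536893997/8518183430 + 87*I*√174/919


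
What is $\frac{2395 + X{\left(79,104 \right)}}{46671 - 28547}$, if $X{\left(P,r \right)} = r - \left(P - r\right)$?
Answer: $\frac{631}{4531} \approx 0.13926$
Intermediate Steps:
$X{\left(P,r \right)} = - P + 2 r$ ($X{\left(P,r \right)} = r - \left(P - r\right) = - P + 2 r$)
$\frac{2395 + X{\left(79,104 \right)}}{46671 - 28547} = \frac{2395 + \left(\left(-1\right) 79 + 2 \cdot 104\right)}{46671 - 28547} = \frac{2395 + \left(-79 + 208\right)}{18124} = \left(2395 + 129\right) \frac{1}{18124} = 2524 \cdot \frac{1}{18124} = \frac{631}{4531}$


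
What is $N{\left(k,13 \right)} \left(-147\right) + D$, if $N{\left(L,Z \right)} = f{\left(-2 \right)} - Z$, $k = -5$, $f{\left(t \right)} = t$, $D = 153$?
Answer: $2358$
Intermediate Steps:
$N{\left(L,Z \right)} = -2 - Z$
$N{\left(k,13 \right)} \left(-147\right) + D = \left(-2 - 13\right) \left(-147\right) + 153 = \left(-15\right) \left(-147\right) + 153 = 2205 + 153 = 2358$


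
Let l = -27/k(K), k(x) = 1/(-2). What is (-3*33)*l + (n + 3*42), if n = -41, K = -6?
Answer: -5261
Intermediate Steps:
k(x) = -½
l = 54 (l = -27/(-½) = -27*(-2) = 54)
(-3*33)*l + (n + 3*42) = -3*33*54 + (-41 + 3*42) = -99*54 + (-41 + 126) = -5346 + 85 = -5261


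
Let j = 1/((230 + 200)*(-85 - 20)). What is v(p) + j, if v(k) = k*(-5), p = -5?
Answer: 1128749/45150 ≈ 25.000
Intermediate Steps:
v(k) = -5*k
j = -1/45150 (j = 1/(430*(-105)) = 1/(-45150) = -1/45150 ≈ -2.2148e-5)
v(p) + j = -5*(-5) - 1/45150 = 25 - 1/45150 = 1128749/45150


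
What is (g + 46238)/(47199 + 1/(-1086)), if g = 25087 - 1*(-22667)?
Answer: 102075312/51258113 ≈ 1.9914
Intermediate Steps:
g = 47754 (g = 25087 + 22667 = 47754)
(g + 46238)/(47199 + 1/(-1086)) = (47754 + 46238)/(47199 + 1/(-1086)) = 93992/(47199 - 1/1086) = 93992/(51258113/1086) = 93992*(1086/51258113) = 102075312/51258113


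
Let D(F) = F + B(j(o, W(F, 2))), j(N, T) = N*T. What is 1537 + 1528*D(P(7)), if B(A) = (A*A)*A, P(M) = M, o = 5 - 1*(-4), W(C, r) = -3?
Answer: -30063391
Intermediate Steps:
o = 9 (o = 5 + 4 = 9)
B(A) = A³ (B(A) = A²*A = A³)
D(F) = -19683 + F (D(F) = F + (9*(-3))³ = F + (-27)³ = F - 19683 = -19683 + F)
1537 + 1528*D(P(7)) = 1537 + 1528*(-19683 + 7) = 1537 + 1528*(-19676) = 1537 - 30064928 = -30063391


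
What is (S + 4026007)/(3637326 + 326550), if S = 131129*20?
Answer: 6648587/3963876 ≈ 1.6773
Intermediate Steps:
S = 2622580
(S + 4026007)/(3637326 + 326550) = (2622580 + 4026007)/(3637326 + 326550) = 6648587/3963876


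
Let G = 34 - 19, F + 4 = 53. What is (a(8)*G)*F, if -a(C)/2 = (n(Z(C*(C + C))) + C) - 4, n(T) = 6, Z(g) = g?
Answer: -14700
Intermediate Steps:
F = 49 (F = -4 + 53 = 49)
G = 15
a(C) = -4 - 2*C (a(C) = -2*((6 + C) - 4) = -2*(2 + C) = -4 - 2*C)
(a(8)*G)*F = ((-4 - 2*8)*15)*49 = ((-4 - 16)*15)*49 = -20*15*49 = -300*49 = -14700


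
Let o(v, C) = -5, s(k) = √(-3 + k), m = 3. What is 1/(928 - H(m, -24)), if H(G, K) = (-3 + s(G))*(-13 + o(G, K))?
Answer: 1/874 ≈ 0.0011442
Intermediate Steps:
H(G, K) = 54 - 18*√(-3 + G) (H(G, K) = (-3 + √(-3 + G))*(-13 - 5) = (-3 + √(-3 + G))*(-18) = 54 - 18*√(-3 + G))
1/(928 - H(m, -24)) = 1/(928 - (54 - 18*√(-3 + 3))) = 1/(928 - (54 - 18*√0)) = 1/(928 - (54 - 18*0)) = 1/(928 - (54 + 0)) = 1/(928 - 1*54) = 1/(928 - 54) = 1/874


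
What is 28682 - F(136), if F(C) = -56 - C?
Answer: 28874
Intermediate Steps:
28682 - F(136) = 28682 - (-56 - 1*136) = 28682 - (-56 - 136) = 28682 - 1*(-192) = 28682 + 192 = 28874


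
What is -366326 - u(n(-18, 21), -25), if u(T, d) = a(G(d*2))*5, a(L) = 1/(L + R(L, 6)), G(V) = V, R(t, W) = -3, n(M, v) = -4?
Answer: -19415273/53 ≈ -3.6633e+5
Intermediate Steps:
a(L) = 1/(-3 + L) (a(L) = 1/(L - 3) = 1/(-3 + L))
u(T, d) = 5/(-3 + 2*d) (u(T, d) = 5/(-3 + d*2) = 5/(-3 + 2*d))
-366326 - u(n(-18, 21), -25) = -366326 - 5/(-3 + 2*(-25)) = -366326 - 5/(-3 - 50) = -366326 - 5/(-53) = -366326 - 5*(-1)/53 = -366326 - 1*(-5/53) = -366326 + 5/53 = -19415273/53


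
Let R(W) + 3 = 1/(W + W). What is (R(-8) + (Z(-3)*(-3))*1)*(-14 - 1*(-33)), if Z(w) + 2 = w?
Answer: 3629/16 ≈ 226.81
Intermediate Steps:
Z(w) = -2 + w
R(W) = -3 + 1/(2*W) (R(W) = -3 + 1/(W + W) = -3 + 1/(2*W))
(R(-8) + (Z(-3)*(-3))*1)*(-14 - 1*(-33)) = ((-3 + (1/2)/(-8)) + ((-2 - 3)*(-3))*1)*(-14 - 1*(-33)) = ((-3 + (1/2)*(-1/8)) - 5*(-3)*1)*(-14 + 33) = ((-3 - 1/16) + 15*1)*19 = (-49/16 + 15)*19 = (191/16)*19 = 3629/16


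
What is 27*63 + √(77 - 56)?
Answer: 1701 + √21 ≈ 1705.6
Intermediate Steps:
27*63 + √(77 - 56) = 1701 + √21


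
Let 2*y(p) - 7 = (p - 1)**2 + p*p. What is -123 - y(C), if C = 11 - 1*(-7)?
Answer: -433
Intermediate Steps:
C = 18 (C = 11 + 7 = 18)
y(p) = 7/2 + p**2/2 + (-1 + p)**2/2 (y(p) = 7/2 + ((p - 1)**2 + p*p)/2 = 7/2 + ((-1 + p)**2 + p**2)/2 = 7/2 + (p**2 + (-1 + p)**2)/2 = 7/2 + (p**2/2 + (-1 + p)**2/2) = 7/2 + p**2/2 + (-1 + p)**2/2)
-123 - y(C) = -123 - (4 + 18**2 - 1*18) = -123 - (4 + 324 - 18) = -123 - 1*310 = -123 - 310 = -433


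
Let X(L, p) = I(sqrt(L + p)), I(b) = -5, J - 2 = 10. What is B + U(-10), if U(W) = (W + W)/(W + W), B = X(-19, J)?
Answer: -4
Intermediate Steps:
J = 12 (J = 2 + 10 = 12)
X(L, p) = -5
B = -5
U(W) = 1 (U(W) = (2*W)/((2*W)) = (2*W)*(1/(2*W)) = 1)
B + U(-10) = -5 + 1 = -4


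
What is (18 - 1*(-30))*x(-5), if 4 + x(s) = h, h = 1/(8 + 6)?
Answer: -1320/7 ≈ -188.57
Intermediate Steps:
h = 1/14 ≈ 0.071429
x(s) = -55/14 (x(s) = -4 + 1/14 = -55/14)
(18 - 1*(-30))*x(-5) = (18 - 1*(-30))*(-55/14) = (18 + 30)*(-55/14) = 48*(-55/14) = -1320/7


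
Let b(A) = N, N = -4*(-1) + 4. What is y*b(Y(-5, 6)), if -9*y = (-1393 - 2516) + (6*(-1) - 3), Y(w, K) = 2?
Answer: 10448/3 ≈ 3482.7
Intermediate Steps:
y = 1306/3 (y = -((-1393 - 2516) + (6*(-1) - 3))/9 = -(-3909 + (-6 - 3))/9 = -(-3909 - 9)/9 = -⅑*(-3918) = 1306/3 ≈ 435.33)
N = 8 (N = 4 + 4 = 8)
b(A) = 8
y*b(Y(-5, 6)) = (1306/3)*8 = 10448/3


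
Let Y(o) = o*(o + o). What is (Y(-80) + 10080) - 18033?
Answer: 4847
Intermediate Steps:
Y(o) = 2*o² (Y(o) = o*(2*o) = 2*o²)
(Y(-80) + 10080) - 18033 = (2*(-80)² + 10080) - 18033 = (2*6400 + 10080) - 18033 = (12800 + 10080) - 18033 = 22880 - 18033 = 4847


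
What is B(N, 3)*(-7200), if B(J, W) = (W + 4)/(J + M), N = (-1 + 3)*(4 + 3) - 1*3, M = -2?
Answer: -5600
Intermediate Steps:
N = 11 (N = 2*7 - 3 = 14 - 3 = 11)
B(J, W) = (4 + W)/(-2 + J) (B(J, W) = (W + 4)/(J - 2) = (4 + W)/(-2 + J))
B(N, 3)*(-7200) = ((4 + 3)/(-2 + 11))*(-7200) = (7/9)*(-7200) = -5600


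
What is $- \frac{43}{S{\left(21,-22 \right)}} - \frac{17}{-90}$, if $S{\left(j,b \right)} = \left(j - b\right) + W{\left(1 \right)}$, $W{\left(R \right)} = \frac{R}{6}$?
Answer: $- \frac{18817}{23310} \approx -0.80725$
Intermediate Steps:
$W{\left(R \right)} = \frac{R}{6}$ ($W{\left(R \right)} = R \frac{1}{6} = \frac{R}{6}$)
$S{\left(j,b \right)} = \frac{1}{6} + j - b$ ($S{\left(j,b \right)} = \left(j - b\right) + \frac{1}{6} \cdot 1 = \left(j - b\right) + \frac{1}{6} = \frac{1}{6} + j - b$)
$- \frac{43}{S{\left(21,-22 \right)}} - \frac{17}{-90} = - \frac{43}{\frac{1}{6} + 21 - -22} - \frac{17}{-90} = - \frac{43}{\frac{1}{6} + 21 + 22} - - \frac{17}{90} = - \frac{43}{\frac{259}{6}} + \frac{17}{90} = \left(-43\right) \frac{6}{259} + \frac{17}{90} = - \frac{258}{259} + \frac{17}{90} = - \frac{18817}{23310}$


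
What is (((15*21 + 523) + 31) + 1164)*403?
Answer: 819299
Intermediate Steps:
(((15*21 + 523) + 31) + 1164)*403 = (((315 + 523) + 31) + 1164)*403 = ((838 + 31) + 1164)*403 = (869 + 1164)*403 = 2033*403 = 819299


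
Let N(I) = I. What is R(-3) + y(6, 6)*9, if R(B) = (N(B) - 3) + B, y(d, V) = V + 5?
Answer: 90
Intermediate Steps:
y(d, V) = 5 + V
R(B) = -3 + 2*B (R(B) = (B - 3) + B = (-3 + B) + B = -3 + 2*B)
R(-3) + y(6, 6)*9 = (-3 + 2*(-3)) + (5 + 6)*9 = (-3 - 6) + 11*9 = -9 + 99 = 90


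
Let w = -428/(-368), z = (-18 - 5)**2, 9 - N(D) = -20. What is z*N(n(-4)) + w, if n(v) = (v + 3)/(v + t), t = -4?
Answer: 1411479/92 ≈ 15342.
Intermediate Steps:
n(v) = (3 + v)/(-4 + v) (n(v) = (v + 3)/(v - 4) = (3 + v)/(-4 + v))
N(D) = 29 (N(D) = 9 - 1*(-20) = 9 + 20 = 29)
z = 529 (z = (-23)**2 = 529)
w = 107/92 (w = -428*(-1/368) = 107/92 ≈ 1.1630)
z*N(n(-4)) + w = 529*29 + 107/92 = 15341 + 107/92 = 1411479/92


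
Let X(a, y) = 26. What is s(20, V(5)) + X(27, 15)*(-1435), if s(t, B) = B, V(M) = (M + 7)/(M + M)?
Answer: -186544/5 ≈ -37309.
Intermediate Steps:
V(M) = (7 + M)/(2*M) (V(M) = (7 + M)/((2*M)) = (7 + M)*(1/(2*M)) = (7 + M)/(2*M))
s(20, V(5)) + X(27, 15)*(-1435) = (½)*(7 + 5)/5 + 26*(-1435) = (½)*(⅕)*12 - 37310 = 6/5 - 37310 = -186544/5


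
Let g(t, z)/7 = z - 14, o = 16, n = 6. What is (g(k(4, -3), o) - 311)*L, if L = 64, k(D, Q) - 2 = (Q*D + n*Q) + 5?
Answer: -19008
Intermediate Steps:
k(D, Q) = 7 + 6*Q + D*Q (k(D, Q) = 2 + ((Q*D + 6*Q) + 5) = 2 + ((D*Q + 6*Q) + 5) = 2 + ((6*Q + D*Q) + 5) = 2 + (5 + 6*Q + D*Q) = 7 + 6*Q + D*Q)
g(t, z) = -98 + 7*z (g(t, z) = 7*(z - 14) = 7*(-14 + z) = -98 + 7*z)
(g(k(4, -3), o) - 311)*L = ((-98 + 7*16) - 311)*64 = ((-98 + 112) - 311)*64 = (14 - 311)*64 = -297*64 = -19008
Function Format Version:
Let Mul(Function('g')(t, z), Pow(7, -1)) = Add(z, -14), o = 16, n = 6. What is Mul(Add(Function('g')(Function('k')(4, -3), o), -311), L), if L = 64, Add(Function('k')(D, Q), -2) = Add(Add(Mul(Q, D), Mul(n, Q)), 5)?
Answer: -19008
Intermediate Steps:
Function('k')(D, Q) = Add(7, Mul(6, Q), Mul(D, Q)) (Function('k')(D, Q) = Add(2, Add(Add(Mul(Q, D), Mul(6, Q)), 5)) = Add(2, Add(Add(Mul(D, Q), Mul(6, Q)), 5)) = Add(2, Add(Add(Mul(6, Q), Mul(D, Q)), 5)) = Add(2, Add(5, Mul(6, Q), Mul(D, Q))) = Add(7, Mul(6, Q), Mul(D, Q)))
Function('g')(t, z) = Add(-98, Mul(7, z)) (Function('g')(t, z) = Mul(7, Add(z, -14)) = Mul(7, Add(-14, z)) = Add(-98, Mul(7, z)))
Mul(Add(Function('g')(Function('k')(4, -3), o), -311), L) = Mul(Add(Add(-98, Mul(7, 16)), -311), 64) = Mul(Add(Add(-98, 112), -311), 64) = Mul(Add(14, -311), 64) = Mul(-297, 64) = -19008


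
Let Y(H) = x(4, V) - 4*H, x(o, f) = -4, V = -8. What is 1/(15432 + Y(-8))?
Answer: 1/15460 ≈ 6.4683e-5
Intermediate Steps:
Y(H) = -4 - 4*H
1/(15432 + Y(-8)) = 1/(15432 + (-4 - 4*(-8))) = 1/(15432 + (-4 + 32)) = 1/(15432 + 28) = 1/15460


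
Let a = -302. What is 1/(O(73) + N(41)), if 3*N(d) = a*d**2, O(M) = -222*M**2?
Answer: -3/4056776 ≈ -7.3950e-7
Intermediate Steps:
N(d) = -302*d**2/3 (N(d) = (-302*d**2)/3 = -302*d**2/3)
1/(O(73) + N(41)) = 1/(-222*73**2 - 302/3*41**2) = 1/(-222*5329 - 302/3*1681) = 1/(-1183038 - 507662/3) = 1/(-4056776/3) = -3/4056776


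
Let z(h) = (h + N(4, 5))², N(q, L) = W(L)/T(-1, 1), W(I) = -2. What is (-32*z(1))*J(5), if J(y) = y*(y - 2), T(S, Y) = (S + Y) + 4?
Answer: -120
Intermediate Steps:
T(S, Y) = 4 + S + Y
N(q, L) = -½ (N(q, L) = -2/(4 - 1 + 1) = -2/4 = -2*¼ = -½)
z(h) = (-½ + h)² (z(h) = (h - ½)² = (-½ + h)²)
J(y) = y*(-2 + y)
(-32*z(1))*J(5) = (-8*(-1 + 2*1)²)*(5*(-2 + 5)) = (-8*(-1 + 2)²)*(5*3) = -8*1²*15 = -8*15 = -120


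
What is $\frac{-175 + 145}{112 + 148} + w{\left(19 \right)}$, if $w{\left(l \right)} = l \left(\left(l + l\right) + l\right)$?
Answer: $\frac{28155}{26} \approx 1082.9$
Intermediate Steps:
$w{\left(l \right)} = 3 l^{2}$ ($w{\left(l \right)} = l \left(2 l + l\right) = l 3 l = 3 l^{2}$)
$\frac{-175 + 145}{112 + 148} + w{\left(19 \right)} = \frac{-175 + 145}{112 + 148} + 3 \cdot 19^{2} = - \frac{30}{260} + 3 \cdot 361 = \left(-30\right) \frac{1}{260} + 1083 = - \frac{3}{26} + 1083 = \frac{28155}{26}$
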